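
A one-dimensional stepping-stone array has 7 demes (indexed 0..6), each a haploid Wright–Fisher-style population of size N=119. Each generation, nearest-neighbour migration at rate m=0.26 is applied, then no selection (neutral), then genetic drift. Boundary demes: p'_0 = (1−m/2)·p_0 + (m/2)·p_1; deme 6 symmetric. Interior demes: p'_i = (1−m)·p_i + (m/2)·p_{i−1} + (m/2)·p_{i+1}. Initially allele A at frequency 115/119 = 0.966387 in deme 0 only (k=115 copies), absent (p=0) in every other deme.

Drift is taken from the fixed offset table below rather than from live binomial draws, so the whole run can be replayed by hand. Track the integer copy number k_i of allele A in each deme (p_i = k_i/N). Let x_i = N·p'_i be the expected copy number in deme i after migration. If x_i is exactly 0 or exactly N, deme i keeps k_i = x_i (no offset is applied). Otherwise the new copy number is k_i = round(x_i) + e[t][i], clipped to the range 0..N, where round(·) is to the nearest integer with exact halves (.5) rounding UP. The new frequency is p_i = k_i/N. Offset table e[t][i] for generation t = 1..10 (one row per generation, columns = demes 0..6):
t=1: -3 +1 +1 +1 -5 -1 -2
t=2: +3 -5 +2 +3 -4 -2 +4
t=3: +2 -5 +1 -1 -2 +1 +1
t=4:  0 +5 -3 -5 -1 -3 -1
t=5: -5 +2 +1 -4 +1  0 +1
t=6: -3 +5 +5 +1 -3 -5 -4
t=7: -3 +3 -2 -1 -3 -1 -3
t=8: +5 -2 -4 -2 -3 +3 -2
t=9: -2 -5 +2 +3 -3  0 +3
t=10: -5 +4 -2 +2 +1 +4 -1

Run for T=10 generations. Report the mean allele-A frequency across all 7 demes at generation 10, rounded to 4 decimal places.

0.1309

t=0: k=[115 0 0 0 0 0 0]
t=1: x=[100.0500 14.9500 0.0000 0.0000 0.0000 0.0000 0.0000] k=[97 16 0 0 0 0 0]
t=2: x=[86.4700 24.4500 2.0800 0.0000 0.0000 0.0000 0.0000] k=[89 19 4 0 0 0 0]
t=3: x=[79.9000 26.1500 5.4300 0.5200 0.0000 0.0000 0.0000] k=[82 21 6 0 0 0 0]
t=4: x=[74.0700 26.9800 7.1700 0.7800 0.0000 0.0000 0.0000] k=[74 32 4 0 0 0 0]
t=5: x=[68.5400 33.8200 7.1200 0.5200 0.0000 0.0000 0.0000] k=[64 36 8 0 0 0 0]
t=6: x=[60.3600 36.0000 10.6000 1.0400 0.0000 0.0000 0.0000] k=[57 41 16 2 0 0 0]
t=7: x=[54.9200 39.8300 17.4300 3.5600 0.2600 0.0000 0.0000] k=[52 43 15 3 0 0 0]
t=8: x=[50.8300 40.5300 17.0800 4.1700 0.3900 0.0000 0.0000] k=[56 39 13 2 0 0 0]
t=9: x=[53.7900 37.8300 14.9500 3.1700 0.2600 0.0000 0.0000] k=[52 33 17 6 0 0 0]
t=10: x=[49.5300 33.3900 17.6500 6.6500 0.7800 0.0000 0.0000] k=[45 37 16 9 2 0 0]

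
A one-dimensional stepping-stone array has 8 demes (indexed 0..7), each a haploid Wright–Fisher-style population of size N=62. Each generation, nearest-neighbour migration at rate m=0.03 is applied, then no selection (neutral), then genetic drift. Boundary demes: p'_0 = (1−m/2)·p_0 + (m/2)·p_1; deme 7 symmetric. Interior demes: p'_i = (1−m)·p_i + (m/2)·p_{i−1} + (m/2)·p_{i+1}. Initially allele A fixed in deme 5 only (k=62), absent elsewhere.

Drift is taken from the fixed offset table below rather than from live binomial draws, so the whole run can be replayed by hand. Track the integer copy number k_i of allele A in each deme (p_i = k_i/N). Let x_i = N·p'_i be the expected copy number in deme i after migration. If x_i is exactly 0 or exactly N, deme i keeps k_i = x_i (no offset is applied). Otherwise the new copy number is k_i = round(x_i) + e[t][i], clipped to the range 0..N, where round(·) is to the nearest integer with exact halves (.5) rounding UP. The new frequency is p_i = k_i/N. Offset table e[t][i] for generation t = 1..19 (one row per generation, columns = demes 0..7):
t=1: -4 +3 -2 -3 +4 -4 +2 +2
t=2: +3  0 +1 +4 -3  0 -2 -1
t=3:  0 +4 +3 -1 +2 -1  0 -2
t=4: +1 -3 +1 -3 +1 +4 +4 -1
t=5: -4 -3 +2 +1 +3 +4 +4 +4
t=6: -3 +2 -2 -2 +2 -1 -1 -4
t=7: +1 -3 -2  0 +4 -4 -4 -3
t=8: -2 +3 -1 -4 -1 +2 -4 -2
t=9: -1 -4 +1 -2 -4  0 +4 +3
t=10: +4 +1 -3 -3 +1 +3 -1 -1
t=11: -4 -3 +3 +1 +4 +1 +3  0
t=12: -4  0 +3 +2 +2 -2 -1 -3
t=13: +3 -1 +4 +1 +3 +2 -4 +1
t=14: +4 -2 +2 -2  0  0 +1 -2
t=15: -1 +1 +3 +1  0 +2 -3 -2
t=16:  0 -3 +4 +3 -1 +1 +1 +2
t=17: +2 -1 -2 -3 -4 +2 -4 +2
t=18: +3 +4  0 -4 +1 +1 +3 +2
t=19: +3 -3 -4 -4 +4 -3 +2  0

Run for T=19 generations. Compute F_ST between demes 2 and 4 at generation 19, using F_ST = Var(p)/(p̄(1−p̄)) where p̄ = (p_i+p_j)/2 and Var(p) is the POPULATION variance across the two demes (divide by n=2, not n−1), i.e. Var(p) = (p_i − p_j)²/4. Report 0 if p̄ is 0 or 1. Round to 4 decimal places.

0.0376

t=0: k=[0 0 0 0 0 62 0 0]
t=1: x=[0.0000 0.0000 0.0000 0.0000 0.9300 60.1400 0.9300 0.0000] k=[0 0 0 0 5 56 3 0]
t=2: x=[0.0000 0.0000 0.0000 0.0750 5.6900 54.4400 3.7500 0.0450] k=[0 0 0 4 3 54 2 0]
t=3: x=[0.0000 0.0000 0.0600 3.9250 3.7800 52.4550 2.7500 0.0300] k=[0 0 3 3 6 51 3 0]
t=4: x=[0.0000 0.0450 2.9550 3.0450 6.6300 49.6050 3.6750 0.0450] k=[0 0 4 0 8 54 8 0]
t=5: x=[0.0000 0.0600 3.8800 0.1800 8.5700 52.6200 8.5700 0.1200] k=[0 0 6 1 12 57 13 4]
t=6: x=[0.0000 0.0900 5.8350 1.2400 12.5100 55.6650 13.5250 4.1350] k=[0 2 4 0 15 55 13 0]
t=7: x=[0.0300 2.0000 3.9100 0.2850 15.3750 53.7700 13.4350 0.1950] k=[1 0 2 0 19 50 9 0]
t=8: x=[0.9850 0.0450 1.9400 0.3150 19.1800 48.9200 9.4800 0.1350] k=[0 3 1 0 18 51 5 0]
t=9: x=[0.0450 2.9250 1.0150 0.2850 18.2250 49.8150 5.6150 0.0750] k=[0 0 2 0 14 50 10 3]
t=10: x=[0.0000 0.0300 1.9400 0.2400 14.3300 48.8600 10.4950 3.1050] k=[0 1 0 0 15 52 9 2]
t=11: x=[0.0150 0.9700 0.0150 0.2250 15.3300 50.8000 9.5400 2.1050] k=[0 0 3 1 19 52 13 2]
t=12: x=[0.0000 0.0450 2.9250 1.3000 19.2250 50.9200 13.4200 2.1650] k=[0 0 6 3 21 49 12 0]
t=13: x=[0.0000 0.0900 5.8650 3.3150 21.1500 48.0250 12.3750 0.1800] k=[0 0 10 4 24 50 8 1]
t=14: x=[0.0000 0.1500 9.7600 4.3900 24.0900 48.9800 8.5250 1.1050] k=[0 0 12 2 24 49 10 0]
t=15: x=[0.0000 0.1800 11.6700 2.4800 24.0450 48.0400 10.4350 0.1500] k=[0 1 15 3 24 50 7 0]
t=16: x=[0.0150 1.1950 14.6100 3.4950 24.0750 48.9650 7.5400 0.1050] k=[0 0 19 6 23 50 9 2]
t=17: x=[0.0000 0.2850 18.5200 6.4500 23.1500 48.9800 9.5100 2.1050] k=[0 0 17 3 19 51 6 4]
t=18: x=[0.0000 0.2550 16.5350 3.4500 19.2400 49.8450 6.6450 4.0300] k=[0 4 17 0 20 51 10 6]
t=19: x=[0.0600 4.1350 16.5500 0.5550 20.1650 49.9200 10.5550 6.0600] k=[3 1 13 0 24 47 13 6]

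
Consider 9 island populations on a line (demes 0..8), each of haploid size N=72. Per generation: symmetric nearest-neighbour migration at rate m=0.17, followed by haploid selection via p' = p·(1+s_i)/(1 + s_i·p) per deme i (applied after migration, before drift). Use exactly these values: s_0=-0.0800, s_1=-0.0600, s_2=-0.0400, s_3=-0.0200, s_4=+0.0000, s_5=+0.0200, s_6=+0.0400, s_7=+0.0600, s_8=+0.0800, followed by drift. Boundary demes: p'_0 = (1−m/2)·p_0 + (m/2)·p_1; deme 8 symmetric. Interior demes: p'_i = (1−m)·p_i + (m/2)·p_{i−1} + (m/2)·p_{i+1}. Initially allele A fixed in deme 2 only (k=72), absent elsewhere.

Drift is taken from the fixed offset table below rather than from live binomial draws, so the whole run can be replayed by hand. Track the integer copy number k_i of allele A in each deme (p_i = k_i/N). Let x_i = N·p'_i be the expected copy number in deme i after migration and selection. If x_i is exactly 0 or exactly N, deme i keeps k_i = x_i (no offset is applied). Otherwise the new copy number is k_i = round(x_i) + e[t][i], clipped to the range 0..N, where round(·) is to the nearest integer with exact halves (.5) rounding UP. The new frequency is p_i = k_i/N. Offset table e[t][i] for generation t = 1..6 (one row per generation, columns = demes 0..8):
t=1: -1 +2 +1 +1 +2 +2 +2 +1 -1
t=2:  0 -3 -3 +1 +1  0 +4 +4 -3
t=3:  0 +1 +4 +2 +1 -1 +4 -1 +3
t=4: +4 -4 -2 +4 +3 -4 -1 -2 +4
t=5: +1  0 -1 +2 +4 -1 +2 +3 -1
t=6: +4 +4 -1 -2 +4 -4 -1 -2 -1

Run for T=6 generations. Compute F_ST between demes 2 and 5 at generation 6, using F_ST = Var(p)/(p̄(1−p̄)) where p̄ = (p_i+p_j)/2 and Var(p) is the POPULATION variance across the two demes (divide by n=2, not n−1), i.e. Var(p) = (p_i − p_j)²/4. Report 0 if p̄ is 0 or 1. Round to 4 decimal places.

t=0: k=[0 0 72 0 0 0 0 0 0]
t=1: x=[0.0000 5.7823 59.3397 6.0078 0.0000 0.0000 0.0000 0.0000 0.0000] k=[0 8 60 7 0 0 0 0 0]
t=2: x=[0.6261 11.1446 50.4639 10.7243 0.5950 0.0000 0.0000 0.0000 0.0000] k=[1 8 47 12 2 0 0 0 0]
t=3: x=[1.4700 10.1676 39.9859 13.8970 2.6800 0.1734 0.0000 0.0000 0.0000] k=[1 11 44 16 4 0 0 0 0]
t=4: x=[1.7055 12.3106 38.0836 17.0952 4.6800 0.3468 0.0000 0.0000 0.0000] k=[6 8 36 21 8 0 0 0 0]
t=5: x=[5.7156 9.6798 31.6194 20.8693 8.4250 0.6935 0.0000 0.0000 0.0000] k=[7 10 31 23 12 0 0 0 0]
t=6: x=[6.7288 10.9433 27.8349 22.4318 11.9150 1.0401 0.0000 0.0000 0.0000] k=[11 15 27 20 16 0 0 0 0]

0.2308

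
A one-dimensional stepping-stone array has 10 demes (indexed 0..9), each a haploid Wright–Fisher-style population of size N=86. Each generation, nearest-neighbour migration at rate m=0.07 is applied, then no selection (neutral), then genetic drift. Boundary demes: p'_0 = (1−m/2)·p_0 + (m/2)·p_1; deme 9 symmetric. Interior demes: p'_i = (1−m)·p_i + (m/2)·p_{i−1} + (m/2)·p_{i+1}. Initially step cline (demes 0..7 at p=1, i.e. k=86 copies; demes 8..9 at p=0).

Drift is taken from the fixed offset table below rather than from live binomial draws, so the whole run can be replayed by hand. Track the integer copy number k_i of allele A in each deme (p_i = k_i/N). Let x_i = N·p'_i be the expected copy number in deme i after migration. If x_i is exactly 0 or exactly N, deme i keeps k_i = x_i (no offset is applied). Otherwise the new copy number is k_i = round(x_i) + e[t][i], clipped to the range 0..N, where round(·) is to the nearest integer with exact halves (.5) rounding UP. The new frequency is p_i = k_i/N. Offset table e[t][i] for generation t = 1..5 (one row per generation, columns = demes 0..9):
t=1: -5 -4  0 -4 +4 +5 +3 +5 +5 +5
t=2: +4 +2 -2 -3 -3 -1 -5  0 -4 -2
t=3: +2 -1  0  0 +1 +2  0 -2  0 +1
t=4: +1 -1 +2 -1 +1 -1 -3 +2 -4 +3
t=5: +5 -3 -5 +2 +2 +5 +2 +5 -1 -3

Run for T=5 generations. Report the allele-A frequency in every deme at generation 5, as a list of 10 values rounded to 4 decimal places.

t=0: k=[86 86 86 86 86 86 86 86 0 0]
t=1: x=[86.0000 86.0000 86.0000 86.0000 86.0000 86.0000 86.0000 82.9900 3.0100 0.0000] k=[86 86 86 86 86 86 86 86 8 0]
t=2: x=[86.0000 86.0000 86.0000 86.0000 86.0000 86.0000 86.0000 83.2700 10.4500 0.2800] k=[86 86 86 86 86 86 86 83 6 0]
t=3: x=[86.0000 86.0000 86.0000 86.0000 86.0000 86.0000 85.8950 80.4100 8.4850 0.2100] k=[86 86 86 86 86 86 86 78 8 1]
t=4: x=[86.0000 86.0000 86.0000 86.0000 86.0000 86.0000 85.7200 75.8300 10.2050 1.2450] k=[86 86 86 86 86 86 83 78 6 4]
t=5: x=[86.0000 86.0000 86.0000 86.0000 86.0000 85.8950 82.9300 75.6550 8.4500 4.0700] k=[86 86 86 86 86 86 85 81 7 1]

[1.0000, 1.0000, 1.0000, 1.0000, 1.0000, 1.0000, 0.9884, 0.9419, 0.0814, 0.0116]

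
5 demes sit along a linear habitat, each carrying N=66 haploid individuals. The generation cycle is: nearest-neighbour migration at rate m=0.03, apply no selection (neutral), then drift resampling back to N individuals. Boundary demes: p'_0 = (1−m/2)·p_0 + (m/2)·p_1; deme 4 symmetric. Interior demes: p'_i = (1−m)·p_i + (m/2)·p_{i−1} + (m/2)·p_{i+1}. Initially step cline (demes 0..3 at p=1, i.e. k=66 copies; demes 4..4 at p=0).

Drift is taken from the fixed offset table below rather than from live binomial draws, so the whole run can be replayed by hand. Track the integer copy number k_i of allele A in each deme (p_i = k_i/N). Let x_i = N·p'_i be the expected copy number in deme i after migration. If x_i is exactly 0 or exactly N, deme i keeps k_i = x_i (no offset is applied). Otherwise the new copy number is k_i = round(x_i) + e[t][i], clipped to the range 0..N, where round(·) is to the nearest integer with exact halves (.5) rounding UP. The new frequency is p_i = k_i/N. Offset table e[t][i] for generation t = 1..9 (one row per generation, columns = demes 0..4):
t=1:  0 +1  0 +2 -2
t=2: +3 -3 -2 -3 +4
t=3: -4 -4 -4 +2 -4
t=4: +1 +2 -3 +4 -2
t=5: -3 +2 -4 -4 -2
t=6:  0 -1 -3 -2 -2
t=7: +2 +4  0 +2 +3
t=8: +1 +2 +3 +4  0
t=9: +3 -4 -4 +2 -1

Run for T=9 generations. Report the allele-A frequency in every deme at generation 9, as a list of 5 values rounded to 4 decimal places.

[1.0000, 0.9394, 0.7727, 0.9545, 0.0758]

t=0: k=[66 66 66 66 0]
t=1: x=[66.0000 66.0000 66.0000 65.0100 0.9900] k=[66 66 66 66 0]
t=2: x=[66.0000 66.0000 66.0000 65.0100 0.9900] k=[66 66 66 62 5]
t=3: x=[66.0000 66.0000 65.9400 61.2050 5.8550] k=[66 66 62 63 2]
t=4: x=[66.0000 65.9400 62.0750 62.0700 2.9150] k=[66 66 59 66 1]
t=5: x=[66.0000 65.8950 59.2100 64.9200 1.9750] k=[66 66 55 61 0]
t=6: x=[66.0000 65.8350 55.2550 59.9950 0.9150] k=[66 65 52 58 0]
t=7: x=[65.9850 64.8200 52.2850 57.0400 0.8700] k=[66 66 52 59 4]
t=8: x=[66.0000 65.7900 52.3150 58.0700 4.8250] k=[66 66 55 62 5]
t=9: x=[66.0000 65.8350 55.2700 61.0400 5.8550] k=[66 62 51 63 5]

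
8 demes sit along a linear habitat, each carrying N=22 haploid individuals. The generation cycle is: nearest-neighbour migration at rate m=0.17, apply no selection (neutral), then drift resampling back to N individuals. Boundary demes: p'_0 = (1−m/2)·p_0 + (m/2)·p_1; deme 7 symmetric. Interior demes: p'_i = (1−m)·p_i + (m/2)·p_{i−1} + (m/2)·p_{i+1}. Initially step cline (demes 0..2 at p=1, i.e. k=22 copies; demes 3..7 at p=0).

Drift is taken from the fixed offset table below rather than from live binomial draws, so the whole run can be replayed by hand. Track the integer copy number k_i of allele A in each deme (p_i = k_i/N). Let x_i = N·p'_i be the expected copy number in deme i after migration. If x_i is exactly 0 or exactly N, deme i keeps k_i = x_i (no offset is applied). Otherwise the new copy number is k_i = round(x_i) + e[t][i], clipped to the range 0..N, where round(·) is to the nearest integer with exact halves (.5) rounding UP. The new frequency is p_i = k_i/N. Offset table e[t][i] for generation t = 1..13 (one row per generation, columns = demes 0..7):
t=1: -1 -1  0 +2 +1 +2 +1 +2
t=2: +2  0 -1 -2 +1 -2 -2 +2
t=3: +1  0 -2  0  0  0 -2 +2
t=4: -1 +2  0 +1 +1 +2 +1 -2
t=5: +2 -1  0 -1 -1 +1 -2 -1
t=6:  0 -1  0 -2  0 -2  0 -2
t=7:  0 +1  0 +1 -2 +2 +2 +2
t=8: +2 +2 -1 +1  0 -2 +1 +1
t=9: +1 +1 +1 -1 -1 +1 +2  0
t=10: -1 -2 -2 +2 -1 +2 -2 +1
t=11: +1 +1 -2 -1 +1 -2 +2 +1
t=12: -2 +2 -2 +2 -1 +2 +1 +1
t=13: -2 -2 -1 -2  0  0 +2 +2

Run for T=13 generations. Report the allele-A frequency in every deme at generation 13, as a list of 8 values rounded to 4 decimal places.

[0.8182, 0.8182, 0.4091, 0.2727, 0.1364, 0.1818, 0.3182, 0.2727]

t=0: k=[22 22 22 0 0 0 0 0]
t=1: x=[22.0000 22.0000 20.1300 1.8700 0.0000 0.0000 0.0000 0.0000] k=[22 22 20 4 0 0 0 0]
t=2: x=[22.0000 21.8300 18.8100 5.0200 0.3400 0.0000 0.0000 0.0000] k=[22 22 18 3 1 0 0 0]
t=3: x=[22.0000 21.6600 17.0650 4.1050 1.0850 0.0850 0.0000 0.0000] k=[22 22 15 4 1 0 0 0]
t=4: x=[22.0000 21.4050 14.6600 4.6800 1.1700 0.0850 0.0000 0.0000] k=[22 22 15 6 2 2 0 0]
t=5: x=[22.0000 21.4050 14.8300 6.4250 2.3400 1.8300 0.1700 0.0000] k=[22 20 15 5 1 3 0 0]
t=6: x=[21.8300 19.7450 14.5750 5.5100 1.5100 2.5750 0.2550 0.0000] k=[22 19 15 4 2 1 0 0]
t=7: x=[21.7450 18.9150 14.4050 4.7650 2.0850 1.0000 0.0850 0.0000] k=[22 20 14 6 0 3 2 0]
t=8: x=[21.8300 19.6600 13.8300 6.1700 0.7650 2.6600 1.9150 0.1700] k=[22 22 13 7 1 1 3 1]
t=9: x=[22.0000 21.2350 13.2550 7.0000 1.5100 1.1700 2.6600 1.1700] k=[22 22 14 6 1 2 5 1]
t=10: x=[22.0000 21.3200 14.0000 6.2550 1.5100 2.1700 4.4050 1.3400] k=[22 19 12 8 1 4 2 2]
t=11: x=[21.7450 18.6600 12.2550 7.7450 1.8500 3.5750 2.1700 2.0000] k=[22 20 10 7 3 2 4 3]
t=12: x=[21.8300 19.3200 10.5950 6.9150 3.2550 2.2550 3.7450 3.0850] k=[20 21 9 9 2 4 5 4]
t=13: x=[20.0850 19.8950 10.0200 8.4050 2.7650 3.9150 4.8300 4.0850] k=[18 18 9 6 3 4 7 6]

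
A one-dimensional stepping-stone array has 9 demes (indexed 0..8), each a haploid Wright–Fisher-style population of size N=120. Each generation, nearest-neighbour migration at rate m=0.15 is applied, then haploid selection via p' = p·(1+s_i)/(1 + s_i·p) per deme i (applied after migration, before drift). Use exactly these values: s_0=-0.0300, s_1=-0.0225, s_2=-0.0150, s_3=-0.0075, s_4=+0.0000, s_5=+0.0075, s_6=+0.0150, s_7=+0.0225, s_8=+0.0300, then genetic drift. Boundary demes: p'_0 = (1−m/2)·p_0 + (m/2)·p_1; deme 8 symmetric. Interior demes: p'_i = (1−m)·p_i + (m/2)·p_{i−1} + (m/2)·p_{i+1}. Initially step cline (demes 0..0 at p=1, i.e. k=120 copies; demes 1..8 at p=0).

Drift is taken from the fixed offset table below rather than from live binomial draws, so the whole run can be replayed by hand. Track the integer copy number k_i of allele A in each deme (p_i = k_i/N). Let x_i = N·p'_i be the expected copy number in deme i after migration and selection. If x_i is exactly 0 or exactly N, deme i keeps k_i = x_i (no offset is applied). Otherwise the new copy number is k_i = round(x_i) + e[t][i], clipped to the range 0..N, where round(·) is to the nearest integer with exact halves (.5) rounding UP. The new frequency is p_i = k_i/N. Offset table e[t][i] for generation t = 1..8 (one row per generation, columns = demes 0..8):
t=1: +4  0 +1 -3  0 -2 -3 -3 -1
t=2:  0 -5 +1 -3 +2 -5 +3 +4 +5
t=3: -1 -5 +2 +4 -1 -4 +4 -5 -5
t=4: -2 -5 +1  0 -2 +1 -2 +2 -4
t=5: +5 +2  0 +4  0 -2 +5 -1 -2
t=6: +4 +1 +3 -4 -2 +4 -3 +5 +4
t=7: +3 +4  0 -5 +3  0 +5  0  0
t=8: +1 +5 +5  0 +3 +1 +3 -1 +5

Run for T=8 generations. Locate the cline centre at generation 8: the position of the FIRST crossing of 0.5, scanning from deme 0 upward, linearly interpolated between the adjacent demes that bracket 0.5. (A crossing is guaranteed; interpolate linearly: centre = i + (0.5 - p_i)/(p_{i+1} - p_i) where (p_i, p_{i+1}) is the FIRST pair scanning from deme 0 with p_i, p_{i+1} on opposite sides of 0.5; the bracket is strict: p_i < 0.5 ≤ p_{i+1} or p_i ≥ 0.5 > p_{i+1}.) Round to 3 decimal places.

0.488

t=0: k=[120 0 0 0 0 0 0 0 0]
t=1: x=[110.7431 8.8124 0.0000 0.0000 0.0000 0.0000 0.0000 0.0000 0.0000] k=[115 9 0 0 0 0 0 0 0]
t=2: x=[106.6939 15.9575 0.6649 0.0000 0.0000 0.0000 0.0000 0.0000 0.0000] k=[107 11 2 0 0 0 0 0 0]
t=3: x=[99.2831 17.1872 2.4879 0.1489 0.0000 0.0000 0.0000 0.0000 0.0000] k=[98 12 4 4 0 0 0 0 0]
t=4: x=[90.8836 17.5070 4.5336 3.6731 0.3000 0.0000 0.0000 0.0000 0.0000] k=[89 13 6 4 0 0 0 0 0]
t=5: x=[82.5195 17.8268 6.2844 3.8220 0.3000 0.0000 0.0000 0.0000 0.0000] k=[88 20 6 8 0 0 0 0 0]
t=6: x=[82.1148 23.6154 7.0984 7.1989 0.6000 0.0000 0.0000 0.0000 0.0000] k=[86 25 10 3 0 0 0 0 0]
t=7: x=[80.6234 27.9590 10.4549 3.2759 0.2250 0.0000 0.0000 0.0000 0.0000] k=[84 32 10 0 3 0 0 0 0]
t=8: x=[79.2847 33.6958 10.7511 0.9677 2.5500 0.2267 0.0000 0.0000 0.0000] k=[80 39 16 1 6 1 0 0 0]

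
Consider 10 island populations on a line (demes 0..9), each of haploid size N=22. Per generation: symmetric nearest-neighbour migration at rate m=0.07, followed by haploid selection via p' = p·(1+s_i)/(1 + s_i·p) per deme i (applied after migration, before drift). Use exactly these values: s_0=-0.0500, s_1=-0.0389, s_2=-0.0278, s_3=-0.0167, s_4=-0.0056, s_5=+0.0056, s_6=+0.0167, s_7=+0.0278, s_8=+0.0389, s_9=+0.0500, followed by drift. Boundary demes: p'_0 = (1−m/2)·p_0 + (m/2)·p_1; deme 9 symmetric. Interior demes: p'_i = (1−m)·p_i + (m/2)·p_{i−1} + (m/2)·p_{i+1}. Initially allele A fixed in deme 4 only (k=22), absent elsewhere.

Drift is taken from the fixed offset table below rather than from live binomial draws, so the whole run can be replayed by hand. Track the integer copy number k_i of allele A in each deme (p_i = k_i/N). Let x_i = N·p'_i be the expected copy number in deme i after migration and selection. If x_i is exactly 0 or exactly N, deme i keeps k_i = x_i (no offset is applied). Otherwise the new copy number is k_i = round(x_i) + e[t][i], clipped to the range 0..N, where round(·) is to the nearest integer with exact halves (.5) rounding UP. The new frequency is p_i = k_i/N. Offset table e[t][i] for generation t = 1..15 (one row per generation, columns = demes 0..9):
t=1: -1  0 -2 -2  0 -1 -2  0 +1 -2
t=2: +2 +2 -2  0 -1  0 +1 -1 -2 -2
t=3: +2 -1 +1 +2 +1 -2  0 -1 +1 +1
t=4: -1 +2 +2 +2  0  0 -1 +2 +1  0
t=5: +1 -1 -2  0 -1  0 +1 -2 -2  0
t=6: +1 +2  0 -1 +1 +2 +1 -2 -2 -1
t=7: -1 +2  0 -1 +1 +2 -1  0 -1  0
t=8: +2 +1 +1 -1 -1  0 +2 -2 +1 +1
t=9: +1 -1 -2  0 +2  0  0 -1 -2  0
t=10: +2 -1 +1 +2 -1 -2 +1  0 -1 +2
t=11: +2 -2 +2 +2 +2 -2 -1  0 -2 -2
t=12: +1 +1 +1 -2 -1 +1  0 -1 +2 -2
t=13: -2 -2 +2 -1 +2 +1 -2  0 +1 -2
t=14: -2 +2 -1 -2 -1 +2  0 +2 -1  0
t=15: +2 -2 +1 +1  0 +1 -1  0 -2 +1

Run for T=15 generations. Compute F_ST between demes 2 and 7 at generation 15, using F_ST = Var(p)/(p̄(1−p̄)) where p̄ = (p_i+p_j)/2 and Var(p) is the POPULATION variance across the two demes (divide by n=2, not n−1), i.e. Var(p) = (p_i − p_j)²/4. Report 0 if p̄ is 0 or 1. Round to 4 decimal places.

0.0556

t=0: k=[0 0 0 0 22 0 0 0 0 0]
t=1: x=[0.0000 0.0000 0.0000 0.7576 20.4519 0.7742 0.0000 0.0000 0.0000 0.0000] k=[0 0 0 0 20 0 0 0 0 0]
t=2: x=[0.0000 0.0000 0.0000 0.6887 18.5838 0.7038 0.0000 0.0000 0.0000 0.0000] k=[0 0 0 1 18 1 0 0 0 0]
t=3: x=[0.0000 0.0000 0.0340 1.5358 16.7877 1.5681 0.0356 0.0000 0.0000 0.0000] k=[0 0 1 4 18 0 0 0 0 0]
t=4: x=[0.0000 0.0336 1.0417 4.3262 16.8579 0.6334 0.0000 0.0000 0.0000 0.0000] k=[0 2 3 6 17 1 0 0 0 0]
t=5: x=[0.0665 1.8951 2.9963 6.2047 16.0306 1.5329 0.0356 0.0000 0.0000 0.0000] k=[1 1 1 6 15 2 1 0 0 0]
t=6: x=[0.9522 0.9628 1.1440 6.0657 14.2018 2.4321 1.0159 0.0360 0.0000 0.0000] k=[2 3 1 5 15 4 2 0 0 0]
t=7: x=[1.9422 2.7967 1.1782 5.1433 14.2368 4.3344 2.0303 0.0719 0.0000 0.0000] k=[1 5 1 4 15 6 1 0 0 0]
t=8: x=[1.0858 4.5746 1.2123 4.2222 14.2719 6.1647 1.1580 0.0360 0.0000 0.0000] k=[3 6 2 3 13 6 3 0 0 0]
t=9: x=[2.9707 5.5880 2.1204 3.2679 12.3746 6.1647 3.0432 0.1079 0.0000 0.0000] k=[4 5 0 3 14 6 3 0 0 0]
t=10: x=[3.8687 4.6430 0.2723 3.2333 13.3055 6.1998 3.0432 0.1079 0.0000 0.0000] k=[6 4 1 5 12 4 4 0 0 0]
t=11: x=[5.7105 3.8377 1.2123 5.0393 11.4442 4.2993 3.9130 0.1439 0.0000 0.0000] k=[8 2 3 7 13 2 3 0 0 0]
t=12: x=[7.5339 2.1663 3.0306 6.9894 12.3746 2.4321 2.9015 0.1079 0.0000 0.0000] k=[9 3 4 5 11 3 3 0 0 0]
t=13: x=[8.5207 3.1368 3.9086 5.1086 10.4792 3.2956 2.9369 0.1079 0.0000 0.0000] k=[7 1 6 4 12 4 1 0 0 0]
t=14: x=[6.5516 1.3344 5.6360 4.2915 11.4092 4.1939 1.0870 0.0360 0.0000 0.0000] k=[5 3 5 2 10 6 1 2 0 0]
t=15: x=[4.7366 3.0347 4.7196 2.3494 9.5496 5.9893 1.2291 1.9430 0.0727 0.0000] k=[7 1 6 3 10 7 0 2 0 0]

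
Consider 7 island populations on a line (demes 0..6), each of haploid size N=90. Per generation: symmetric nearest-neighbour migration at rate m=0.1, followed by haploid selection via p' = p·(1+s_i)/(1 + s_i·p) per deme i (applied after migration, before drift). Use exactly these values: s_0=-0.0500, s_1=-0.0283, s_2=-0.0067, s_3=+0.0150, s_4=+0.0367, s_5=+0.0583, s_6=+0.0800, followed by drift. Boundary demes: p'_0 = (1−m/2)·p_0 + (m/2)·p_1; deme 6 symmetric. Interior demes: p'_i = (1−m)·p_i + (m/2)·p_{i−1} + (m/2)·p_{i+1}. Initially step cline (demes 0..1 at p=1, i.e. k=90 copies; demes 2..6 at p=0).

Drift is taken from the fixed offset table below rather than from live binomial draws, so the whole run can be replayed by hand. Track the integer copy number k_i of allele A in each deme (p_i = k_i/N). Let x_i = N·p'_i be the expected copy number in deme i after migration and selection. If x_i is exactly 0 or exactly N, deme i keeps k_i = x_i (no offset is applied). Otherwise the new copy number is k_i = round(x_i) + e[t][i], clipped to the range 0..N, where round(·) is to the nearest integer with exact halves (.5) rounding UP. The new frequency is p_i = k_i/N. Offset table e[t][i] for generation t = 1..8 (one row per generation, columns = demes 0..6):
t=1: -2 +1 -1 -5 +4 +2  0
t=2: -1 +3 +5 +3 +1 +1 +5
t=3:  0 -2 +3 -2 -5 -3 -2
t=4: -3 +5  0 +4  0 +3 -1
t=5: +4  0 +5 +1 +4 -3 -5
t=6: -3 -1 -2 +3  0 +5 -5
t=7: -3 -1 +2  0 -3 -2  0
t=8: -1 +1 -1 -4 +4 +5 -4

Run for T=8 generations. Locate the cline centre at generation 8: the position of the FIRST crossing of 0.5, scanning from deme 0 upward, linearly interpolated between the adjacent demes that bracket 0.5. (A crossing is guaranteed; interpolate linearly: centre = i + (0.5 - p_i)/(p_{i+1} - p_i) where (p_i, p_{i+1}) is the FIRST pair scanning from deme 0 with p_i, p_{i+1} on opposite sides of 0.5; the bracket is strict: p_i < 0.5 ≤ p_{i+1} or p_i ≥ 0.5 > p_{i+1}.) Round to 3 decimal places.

t=0: k=[90 90 0 0 0 0 0]
t=1: x=[90.0000 85.3757 4.4713 0.0000 0.0000 0.0000 0.0000] k=[90 86 3 0 0 0 0]
t=2: x=[89.7895 81.8395 6.9567 0.1522 0.0000 0.0000 0.0000] k=[89 85 12 3 0 0 0]
t=3: x=[88.7377 81.3276 15.1153 3.3477 0.1555 0.0000 0.0000] k=[89 79 18 1 0 0 0]
t=4: x=[88.4224 76.1162 20.0949 1.8265 0.0518 0.0000 0.0000] k=[85 81 20 6 0 0 0]
t=5: x=[84.5429 77.8515 22.2373 6.4891 0.3110 0.0000 0.0000] k=[89 78 27 7 4 0 0]
t=6: x=[88.3699 75.6572 28.4191 7.9573 4.0884 0.2116 0.0000] k=[85 75 26 11 4 5 0]
t=7: x=[84.2291 72.6515 27.5713 11.5491 4.5533 4.9589 0.2699] k=[81 72 30 12 2 3 0]
t=8: x=[80.1073 69.9055 31.0631 12.5600 2.6408 2.9579 0.1620] k=[79 71 30 9 7 8 0]

1.634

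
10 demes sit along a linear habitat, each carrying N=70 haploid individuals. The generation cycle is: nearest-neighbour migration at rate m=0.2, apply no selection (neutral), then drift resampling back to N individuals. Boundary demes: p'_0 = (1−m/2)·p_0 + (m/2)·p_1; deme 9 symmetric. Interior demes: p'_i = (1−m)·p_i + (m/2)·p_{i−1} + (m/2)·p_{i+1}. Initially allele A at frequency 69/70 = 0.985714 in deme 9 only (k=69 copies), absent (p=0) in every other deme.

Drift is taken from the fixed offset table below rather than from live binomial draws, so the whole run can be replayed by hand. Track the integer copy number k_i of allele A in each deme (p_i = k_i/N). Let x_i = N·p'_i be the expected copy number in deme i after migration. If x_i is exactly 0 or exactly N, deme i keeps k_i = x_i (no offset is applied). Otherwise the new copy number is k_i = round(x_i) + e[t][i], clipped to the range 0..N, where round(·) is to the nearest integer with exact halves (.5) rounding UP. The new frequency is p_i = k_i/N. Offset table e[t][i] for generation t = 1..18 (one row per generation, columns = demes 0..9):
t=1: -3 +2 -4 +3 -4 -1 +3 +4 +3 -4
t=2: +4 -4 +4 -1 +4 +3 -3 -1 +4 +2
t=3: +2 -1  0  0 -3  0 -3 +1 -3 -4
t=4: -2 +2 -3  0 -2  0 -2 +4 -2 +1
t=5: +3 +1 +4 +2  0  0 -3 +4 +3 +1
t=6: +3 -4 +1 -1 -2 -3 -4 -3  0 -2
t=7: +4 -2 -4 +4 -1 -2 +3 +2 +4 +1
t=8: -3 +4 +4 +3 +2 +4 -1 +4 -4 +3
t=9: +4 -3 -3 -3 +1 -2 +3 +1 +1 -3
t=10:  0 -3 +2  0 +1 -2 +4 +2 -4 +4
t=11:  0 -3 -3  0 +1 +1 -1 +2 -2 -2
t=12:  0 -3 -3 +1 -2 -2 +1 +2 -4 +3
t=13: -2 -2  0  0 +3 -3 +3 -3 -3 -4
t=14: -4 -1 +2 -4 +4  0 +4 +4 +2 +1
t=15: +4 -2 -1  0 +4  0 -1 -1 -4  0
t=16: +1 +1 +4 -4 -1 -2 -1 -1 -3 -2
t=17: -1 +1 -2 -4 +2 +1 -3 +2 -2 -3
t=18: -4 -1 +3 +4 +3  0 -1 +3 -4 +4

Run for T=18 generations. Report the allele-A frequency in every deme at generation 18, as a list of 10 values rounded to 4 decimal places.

[0.0000, 0.0143, 0.0714, 0.0714, 0.1571, 0.1000, 0.1429, 0.3000, 0.1714, 0.3571]

t=0: k=[0 0 0 0 0 0 0 0 0 69]
t=1: x=[0.0000 0.0000 0.0000 0.0000 0.0000 0.0000 0.0000 0.0000 6.9000 62.1000] k=[0 0 0 0 0 0 0 0 10 58]
t=2: x=[0.0000 0.0000 0.0000 0.0000 0.0000 0.0000 0.0000 1.0000 13.8000 53.2000] k=[0 0 0 0 0 0 0 0 18 55]
t=3: x=[0.0000 0.0000 0.0000 0.0000 0.0000 0.0000 0.0000 1.8000 19.9000 51.3000] k=[0 0 0 0 0 0 0 3 17 47]
t=4: x=[0.0000 0.0000 0.0000 0.0000 0.0000 0.0000 0.3000 4.1000 18.6000 44.0000] k=[0 0 0 0 0 0 0 8 17 45]
t=5: x=[0.0000 0.0000 0.0000 0.0000 0.0000 0.0000 0.8000 8.1000 18.9000 42.2000] k=[0 0 0 0 0 0 0 12 22 43]
t=6: x=[0.0000 0.0000 0.0000 0.0000 0.0000 0.0000 1.2000 11.8000 23.1000 40.9000] k=[0 0 0 0 0 0 0 9 23 39]
t=7: x=[0.0000 0.0000 0.0000 0.0000 0.0000 0.0000 0.9000 9.5000 23.2000 37.4000] k=[0 0 0 0 0 0 4 12 27 38]
t=8: x=[0.0000 0.0000 0.0000 0.0000 0.0000 0.4000 4.4000 12.7000 26.6000 36.9000] k=[0 0 0 0 0 4 3 17 23 40]
t=9: x=[0.0000 0.0000 0.0000 0.0000 0.4000 3.5000 4.5000 16.2000 24.1000 38.3000] k=[0 0 0 0 1 2 8 17 25 35]
t=10: x=[0.0000 0.0000 0.0000 0.1000 1.0000 2.5000 8.3000 16.9000 25.2000 34.0000] k=[0 0 0 0 2 1 12 19 21 38]
t=11: x=[0.0000 0.0000 0.0000 0.2000 1.7000 2.2000 11.6000 18.5000 22.5000 36.3000] k=[0 0 0 0 3 3 11 21 21 34]
t=12: x=[0.0000 0.0000 0.0000 0.3000 2.7000 3.8000 11.2000 20.0000 22.3000 32.7000] k=[0 0 0 1 1 2 12 22 18 36]
t=13: x=[0.0000 0.0000 0.1000 0.9000 1.1000 2.9000 12.0000 20.6000 20.2000 34.2000] k=[0 0 0 1 4 0 15 18 17 30]
t=14: x=[0.0000 0.0000 0.1000 1.2000 3.3000 1.9000 13.8000 17.6000 18.4000 28.7000] k=[0 0 2 0 7 2 18 22 20 30]
t=15: x=[0.0000 0.2000 1.6000 0.9000 5.8000 4.1000 16.8000 21.4000 21.2000 29.0000] k=[0 0 1 1 10 4 16 20 17 29]
t=16: x=[0.0000 0.1000 0.9000 1.9000 8.5000 5.8000 15.2000 19.3000 18.5000 27.8000] k=[0 1 5 0 8 4 14 18 16 26]
t=17: x=[0.1000 1.3000 4.1000 1.3000 6.8000 5.4000 13.4000 17.4000 17.2000 25.0000] k=[0 2 2 0 9 6 10 19 15 22]
t=18: x=[0.2000 1.8000 1.8000 1.1000 7.8000 6.7000 10.5000 17.7000 16.1000 21.3000] k=[0 1 5 5 11 7 10 21 12 25]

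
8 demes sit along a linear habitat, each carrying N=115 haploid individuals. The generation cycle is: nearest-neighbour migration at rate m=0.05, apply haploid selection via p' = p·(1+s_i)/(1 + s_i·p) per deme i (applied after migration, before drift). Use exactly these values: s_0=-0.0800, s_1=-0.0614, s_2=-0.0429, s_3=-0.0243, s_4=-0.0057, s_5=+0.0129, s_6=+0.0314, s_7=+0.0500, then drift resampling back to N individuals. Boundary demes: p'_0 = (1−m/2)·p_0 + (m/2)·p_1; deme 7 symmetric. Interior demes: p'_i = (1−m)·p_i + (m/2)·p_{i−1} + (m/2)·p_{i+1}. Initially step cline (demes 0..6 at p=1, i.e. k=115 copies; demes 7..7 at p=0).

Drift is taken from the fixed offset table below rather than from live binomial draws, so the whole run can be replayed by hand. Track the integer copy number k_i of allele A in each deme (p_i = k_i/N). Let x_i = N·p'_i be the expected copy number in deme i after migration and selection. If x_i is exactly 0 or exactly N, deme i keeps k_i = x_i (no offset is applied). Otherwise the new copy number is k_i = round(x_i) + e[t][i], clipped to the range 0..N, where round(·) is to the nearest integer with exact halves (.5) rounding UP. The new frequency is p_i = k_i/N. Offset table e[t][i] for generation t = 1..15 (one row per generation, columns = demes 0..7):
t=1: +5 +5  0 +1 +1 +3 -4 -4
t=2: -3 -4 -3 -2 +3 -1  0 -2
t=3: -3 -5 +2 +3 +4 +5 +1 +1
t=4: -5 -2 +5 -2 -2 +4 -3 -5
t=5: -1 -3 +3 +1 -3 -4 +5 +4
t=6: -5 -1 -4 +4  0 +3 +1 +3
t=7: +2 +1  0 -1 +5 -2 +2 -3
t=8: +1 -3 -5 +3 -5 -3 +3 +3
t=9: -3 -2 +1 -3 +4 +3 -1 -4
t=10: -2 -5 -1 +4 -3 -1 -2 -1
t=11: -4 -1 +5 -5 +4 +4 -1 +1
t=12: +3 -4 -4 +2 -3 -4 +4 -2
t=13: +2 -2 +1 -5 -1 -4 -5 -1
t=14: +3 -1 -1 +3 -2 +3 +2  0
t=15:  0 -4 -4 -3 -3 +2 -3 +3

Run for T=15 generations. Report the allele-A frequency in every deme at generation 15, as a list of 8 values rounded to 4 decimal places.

[1.0000, 0.8957, 0.9304, 0.9304, 0.9217, 0.9739, 0.7826, 0.3391]

t=0: k=[115 115 115 115 115 115 115 0]
t=1: x=[115.0000 115.0000 115.0000 115.0000 115.0000 115.0000 112.2104 3.0150] k=[115 115 115 115 115 115 108 0]
t=2: x=[115.0000 115.0000 115.0000 115.0000 115.0000 114.8272 105.7416 2.8317] k=[115 115 115 115 115 114 106 1]
t=3: x=[115.0000 115.0000 115.0000 115.0000 114.9749 113.8398 103.8892 3.8003] k=[115 115 115 115 115 115 105 5]
t=4: x=[115.0000 115.0000 115.0000 115.0000 115.0000 114.7532 103.0843 7.8494] k=[115 115 115 115 115 115 100 3]
t=5: x=[115.0000 115.0000 115.0000 115.0000 115.0000 114.6298 98.3941 5.6828] k=[115 115 115 115 115 111 103 10]
t=6: x=[115.0000 115.0000 115.0000 115.0000 114.8994 110.9504 101.2536 12.8723] k=[115 115 115 115 115 114 102 16]
t=7: x=[115.0000 115.0000 115.0000 115.0000 114.9749 113.7411 100.5453 18.9083] k=[115 115 115 115 115 112 103 16]
t=8: x=[115.0000 115.0000 115.0000 115.0000 114.9246 111.8890 101.4246 18.9341] k=[115 115 115 115 110 109 104 22]
t=9: x=[115.0000 115.0000 115.0000 114.8719 110.0731 108.9736 102.4255 24.9912] k=[115 115 115 112 114 112 101 21]
t=10: x=[115.0000 115.0000 114.9216 112.0552 113.8938 111.8149 99.6900 23.9109] k=[115 115 114 115 111 111 98 23]
t=11: x=[115.0000 114.9734 114.0078 114.8719 111.0784 110.7280 96.9260 25.8393] k=[115 114 115 110 115 115 96 27]
t=12: x=[114.9728 113.9884 114.8433 110.1367 114.8743 114.5310 95.2607 29.7892] k=[115 110 111 112 112 111 99 28]
t=13: x=[114.8641 109.8469 110.8272 111.9017 111.9581 110.7774 97.9783 30.8642] k=[115 108 112 107 111 107 93 30]
t=14: x=[114.8098 107.8624 111.6347 107.0448 110.7768 106.8476 92.3428 32.7048] k=[115 107 111 110 109 110 94 33]
t=15: x=[114.7826 106.8321 110.6970 109.8810 109.0177 109.6409 93.4222 35.7151] k=[115 103 107 107 106 112 90 39]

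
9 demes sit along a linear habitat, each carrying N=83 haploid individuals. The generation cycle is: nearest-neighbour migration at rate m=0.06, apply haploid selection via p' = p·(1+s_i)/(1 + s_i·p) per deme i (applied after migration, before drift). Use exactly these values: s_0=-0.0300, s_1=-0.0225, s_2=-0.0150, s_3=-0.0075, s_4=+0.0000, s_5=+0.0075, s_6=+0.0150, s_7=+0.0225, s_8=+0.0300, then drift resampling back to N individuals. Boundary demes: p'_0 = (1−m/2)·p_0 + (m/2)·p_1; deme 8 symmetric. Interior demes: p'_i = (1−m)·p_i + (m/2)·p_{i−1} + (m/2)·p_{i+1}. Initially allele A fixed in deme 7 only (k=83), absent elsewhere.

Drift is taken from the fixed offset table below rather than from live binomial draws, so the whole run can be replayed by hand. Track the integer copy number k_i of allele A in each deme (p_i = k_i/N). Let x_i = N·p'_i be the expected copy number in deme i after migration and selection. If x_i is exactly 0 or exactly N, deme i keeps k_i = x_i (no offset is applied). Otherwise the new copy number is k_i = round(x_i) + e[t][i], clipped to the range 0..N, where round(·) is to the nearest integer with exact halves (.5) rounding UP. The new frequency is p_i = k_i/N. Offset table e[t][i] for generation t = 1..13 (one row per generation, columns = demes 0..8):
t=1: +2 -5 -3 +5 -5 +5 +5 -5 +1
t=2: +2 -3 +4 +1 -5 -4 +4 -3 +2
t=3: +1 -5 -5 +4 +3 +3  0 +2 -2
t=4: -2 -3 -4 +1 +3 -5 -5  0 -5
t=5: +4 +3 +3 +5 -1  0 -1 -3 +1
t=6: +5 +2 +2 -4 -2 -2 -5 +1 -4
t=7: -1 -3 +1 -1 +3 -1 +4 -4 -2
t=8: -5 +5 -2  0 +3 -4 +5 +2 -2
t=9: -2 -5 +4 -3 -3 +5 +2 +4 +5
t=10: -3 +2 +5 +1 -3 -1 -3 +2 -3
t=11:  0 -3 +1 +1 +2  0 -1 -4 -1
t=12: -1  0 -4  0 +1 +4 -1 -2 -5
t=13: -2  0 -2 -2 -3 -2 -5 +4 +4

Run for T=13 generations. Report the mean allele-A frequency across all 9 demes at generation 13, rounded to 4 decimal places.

0.1098

t=0: k=[0 0 0 0 0 0 0 83 0]
t=1: x=[0.0000 0.0000 0.0000 0.0000 0.0000 0.0000 2.5262 78.1231 2.5624] k=[0 0 0 0 0 0 8 73 4]
t=2: x=[0.0000 0.0000 0.0000 0.0000 0.0000 0.2418 9.8384 69.2374 6.2384] k=[0 0 0 0 0 0 14 66 8]
t=3: x=[0.0000 0.0000 0.0000 0.0000 0.0000 0.4231 15.3252 63.0393 9.9970] k=[0 0 0 0 0 3 15 65 8]
t=4: x=[0.0000 0.0000 0.0000 0.0000 0.0900 3.2936 16.3345 62.1394 9.9663] k=[0 0 0 0 3 0 11 62 5]
t=5: x=[0.0000 0.0000 0.0000 0.0893 2.8200 0.4231 12.3558 59.1401 6.8946] k=[0 0 0 5 2 0 11 56 8]
t=6: x=[0.0000 0.0000 0.1478 4.7263 2.0300 0.3929 12.1739 53.6336 9.6901] k=[0 0 2 1 0 0 7 55 6]
t=7: x=[0.0000 0.0587 1.8820 0.9926 0.0300 0.2116 8.3410 52.5204 7.6734] k=[0 0 3 0 3 0 12 49 6]
t=8: x=[0.0000 0.0880 2.7791 0.1787 2.8200 0.4534 12.9115 47.0541 7.4890] k=[0 5 1 0 6 0 18 49 5]
t=9: x=[0.1455 4.6295 1.0739 0.2084 5.6400 0.7254 18.6040 47.2037 6.4948] k=[0 0 5 0 3 6 21 51 11]
t=10: x=[0.0000 0.1466 4.6334 0.2382 3.0000 6.4040 21.6877 49.3461 12.5108] k=[0 2 10 1 0 5 19 51 10]
t=11: x=[0.0582 2.1322 9.3637 1.2308 0.1800 5.3070 19.7633 49.2565 11.5201] k=[0 0 10 2 2 5 19 45 11]
t=12: x=[0.0000 0.2933 9.3341 2.2237 2.0900 5.3674 19.5819 43.6607 12.3270] k=[0 0 5 2 3 9 19 42 7]
t=13: x=[0.0000 0.1466 4.6926 2.1045 3.1500 9.1808 19.6121 40.7214 8.2674] k=[0 0 3 0 0 7 15 45 12]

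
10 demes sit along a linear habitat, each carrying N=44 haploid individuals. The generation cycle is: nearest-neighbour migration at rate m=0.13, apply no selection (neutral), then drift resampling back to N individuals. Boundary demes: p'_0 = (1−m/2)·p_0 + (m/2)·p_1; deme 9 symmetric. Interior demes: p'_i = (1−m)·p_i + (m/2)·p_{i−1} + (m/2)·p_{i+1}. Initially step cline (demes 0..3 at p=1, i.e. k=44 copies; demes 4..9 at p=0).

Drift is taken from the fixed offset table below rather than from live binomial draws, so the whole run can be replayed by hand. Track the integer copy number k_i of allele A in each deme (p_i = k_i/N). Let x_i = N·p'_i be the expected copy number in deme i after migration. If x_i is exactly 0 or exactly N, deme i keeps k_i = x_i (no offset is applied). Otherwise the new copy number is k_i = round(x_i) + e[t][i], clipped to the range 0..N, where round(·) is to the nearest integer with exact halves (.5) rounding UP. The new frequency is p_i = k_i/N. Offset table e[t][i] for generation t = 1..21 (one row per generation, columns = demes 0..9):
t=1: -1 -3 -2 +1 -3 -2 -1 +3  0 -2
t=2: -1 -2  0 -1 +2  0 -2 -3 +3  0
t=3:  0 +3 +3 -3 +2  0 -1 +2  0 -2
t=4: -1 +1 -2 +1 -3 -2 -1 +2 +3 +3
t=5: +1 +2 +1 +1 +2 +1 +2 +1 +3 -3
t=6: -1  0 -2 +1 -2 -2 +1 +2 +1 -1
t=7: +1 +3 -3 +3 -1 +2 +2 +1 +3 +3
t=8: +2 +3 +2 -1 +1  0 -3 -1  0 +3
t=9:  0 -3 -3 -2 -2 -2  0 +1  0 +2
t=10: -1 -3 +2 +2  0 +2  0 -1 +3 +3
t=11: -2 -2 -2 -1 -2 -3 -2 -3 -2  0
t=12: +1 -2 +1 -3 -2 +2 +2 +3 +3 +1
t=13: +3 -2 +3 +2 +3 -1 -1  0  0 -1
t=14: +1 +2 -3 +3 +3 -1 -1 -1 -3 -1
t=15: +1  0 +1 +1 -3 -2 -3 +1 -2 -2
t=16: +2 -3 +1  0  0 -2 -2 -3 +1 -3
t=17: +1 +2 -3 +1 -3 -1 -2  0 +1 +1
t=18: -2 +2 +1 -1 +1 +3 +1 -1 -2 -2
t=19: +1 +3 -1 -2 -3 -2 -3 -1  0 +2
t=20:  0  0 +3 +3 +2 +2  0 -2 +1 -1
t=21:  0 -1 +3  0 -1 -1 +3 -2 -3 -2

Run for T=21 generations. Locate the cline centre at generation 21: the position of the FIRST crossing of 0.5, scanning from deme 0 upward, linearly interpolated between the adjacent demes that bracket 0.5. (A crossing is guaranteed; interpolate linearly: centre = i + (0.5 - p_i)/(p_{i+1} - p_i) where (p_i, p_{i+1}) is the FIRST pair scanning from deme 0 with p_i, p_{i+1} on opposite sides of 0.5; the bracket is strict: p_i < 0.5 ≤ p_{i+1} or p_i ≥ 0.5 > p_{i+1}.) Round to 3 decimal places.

t=0: k=[44 44 44 44 0 0 0 0 0 0]
t=1: x=[44.0000 44.0000 44.0000 41.1400 2.8600 0.0000 0.0000 0.0000 0.0000 0.0000] k=[44 44 44 42 0 0 0 0 0 0]
t=2: x=[44.0000 44.0000 43.8700 39.4000 2.7300 0.0000 0.0000 0.0000 0.0000 0.0000] k=[44 44 44 38 5 0 0 0 0 0]
t=3: x=[44.0000 44.0000 43.6100 36.2450 6.8200 0.3250 0.0000 0.0000 0.0000 0.0000] k=[44 44 44 33 9 0 0 0 0 0]
t=4: x=[44.0000 44.0000 43.2850 32.1550 9.9750 0.5850 0.0000 0.0000 0.0000 0.0000] k=[44 44 41 33 7 0 0 0 0 0]
t=5: x=[44.0000 43.8050 40.6750 31.8300 8.2350 0.4550 0.0000 0.0000 0.0000 0.0000] k=[44 44 42 33 10 1 0 0 0 0]
t=6: x=[44.0000 43.8700 41.5450 32.0900 10.9100 1.5200 0.0650 0.0000 0.0000 0.0000] k=[44 44 40 33 9 0 1 0 0 0]
t=7: x=[44.0000 43.7400 39.8050 31.8950 9.9750 0.6500 0.8700 0.0650 0.0000 0.0000] k=[44 44 37 35 9 3 3 1 0 0]
t=8: x=[44.0000 43.5450 37.3250 33.4400 10.3000 3.3900 2.8700 1.0650 0.0650 0.0000] k=[44 44 39 32 11 3 0 0 0 0]
t=9: x=[44.0000 43.6750 38.8700 31.0900 11.8450 3.3250 0.1950 0.0000 0.0000 0.0000] k=[44 41 36 29 10 1 0 0 0 0]
t=10: x=[43.8050 40.8700 35.8700 28.2200 10.6500 1.5200 0.0650 0.0000 0.0000 0.0000] k=[43 38 38 30 11 4 0 0 0 0]
t=11: x=[42.6750 38.3250 37.4800 29.2850 11.7800 4.1950 0.2600 0.0000 0.0000 0.0000] k=[41 36 35 28 10 1 0 0 0 0]
t=12: x=[40.6750 36.2600 34.6100 27.2850 10.5850 1.5200 0.0650 0.0000 0.0000 0.0000] k=[42 34 36 24 9 4 2 0 0 0]
t=13: x=[41.4800 34.6500 35.0900 23.8050 9.6500 4.1950 2.0000 0.1300 0.0000 0.0000] k=[44 33 38 26 13 3 1 0 0 0]
t=14: x=[43.2850 34.0400 36.8950 25.9350 13.1950 3.5200 1.0650 0.0650 0.0000 0.0000] k=[44 36 34 29 16 3 0 0 0 0]
t=15: x=[43.4800 36.3900 33.8050 28.4800 16.0000 3.6500 0.1950 0.0000 0.0000 0.0000] k=[44 36 35 29 13 2 0 0 0 0]
t=16: x=[43.4800 36.4550 34.6750 28.3500 13.3250 2.5850 0.1300 0.0000 0.0000 0.0000] k=[44 33 36 28 13 1 0 0 0 0]
t=17: x=[43.2850 33.9100 35.2850 27.5450 13.1950 1.7150 0.0650 0.0000 0.0000 0.0000] k=[44 36 32 29 10 1 0 0 0 0]
t=18: x=[43.4800 36.2600 32.0650 27.9600 10.6500 1.5200 0.0650 0.0000 0.0000 0.0000] k=[41 38 33 27 12 5 1 0 0 0]
t=19: x=[40.8050 37.8700 32.9350 26.4150 12.5200 5.1950 1.1950 0.0650 0.0000 0.0000] k=[42 41 32 24 10 3 0 0 0 0]
t=20: x=[41.9350 40.4800 32.0650 23.6100 10.4550 3.2600 0.1950 0.0000 0.0000 0.0000] k=[42 40 35 27 12 5 0 0 0 0]
t=21: x=[41.8700 39.8050 34.8050 26.5450 12.5200 5.1300 0.3250 0.0000 0.0000 0.0000] k=[42 39 38 27 12 4 3 0 0 0]

3.333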